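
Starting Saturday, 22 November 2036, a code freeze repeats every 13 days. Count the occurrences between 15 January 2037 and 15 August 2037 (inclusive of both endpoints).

16

Occurrences land 13·i days after 22 November 2036 for i = 0, 1, 2, …
15 January 2037 is 54 days after the start; 54 ÷ 13 = 4 remainder 2; since the remainder is 2, round up to i = 5. First occurrence in the window: #6 on 26 January 2037 (5×13 = 65 days in).
15 August 2037 is 266 days after the start; 266 ÷ 13 = 20 remainder 6. Last occurrence in the window: #21 on 9 August 2037.
Occurrences #6 through #21: 16 in total.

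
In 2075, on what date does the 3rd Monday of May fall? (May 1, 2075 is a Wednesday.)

May 2075 begins on a Wednesday, so the first Monday is May 6 (5 days later).
The 3rd Monday is 2 weeks later: 6 + 14 = 20.

2075-05-20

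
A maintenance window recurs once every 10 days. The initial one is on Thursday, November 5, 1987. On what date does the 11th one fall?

February 13, 1988

The 11th occurrence is 10 intervals after the first: 10 × 10 = 100 days after November 5, 1987.
November has 30 days — 25 days to the end of November leaves 75.
December has 31 days (44 left).
January has 31 days (13 left).
13 days into February → February 13, 1988.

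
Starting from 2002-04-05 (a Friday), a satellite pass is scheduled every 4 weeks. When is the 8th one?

The 8th occurrence is 7 intervals after the first: 7 × 28 = 196 days after 2002-04-05.
April has 30 days — 25 days to the end of April leaves 171.
May has 31 days (140 left).
June has 30 days (110 left).
July has 31 days (79 left).
August has 31 days (48 left).
September has 30 days (18 left).
18 days into October → 2002-10-18.

2002-10-18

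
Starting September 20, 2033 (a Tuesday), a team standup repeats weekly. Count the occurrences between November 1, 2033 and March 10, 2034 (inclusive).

Occurrences land 7·i days after September 20, 2033 for i = 0, 1, 2, …
November 1, 2033 is 42 days after the start; 42 ÷ 7 = 6 remainder 0. First occurrence in the window: #7 on November 1, 2033 (6×7 = 42 days in).
March 10, 2034 is 171 days after the start; 171 ÷ 7 = 24 remainder 3. Last occurrence in the window: #25 on March 7, 2034.
Occurrences #7 through #25: 19 in total.

19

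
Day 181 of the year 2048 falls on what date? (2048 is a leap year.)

January has 31 days (181 − 31 = 150 remain).
February has 29 days (150 − 29 = 121 remain).
March has 31 days (121 − 31 = 90 remain).
April has 30 days (90 − 30 = 60 remain).
May has 31 days (60 − 31 = 29 remain).
29 into June → June 29.

2048-06-29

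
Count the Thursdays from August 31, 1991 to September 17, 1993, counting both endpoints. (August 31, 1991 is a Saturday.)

107

August 31, 1991 is a Saturday; the first Thursday on or after it is September 5, 1991 (5 days later).
From September 5, 1991 to September 17, 1993: 117 + 366 + 260 = 743 days (rest of 1991, 1992, to September 17, 1993 in 1993).
743 ÷ 7 = 106 full weeks with remainder 1, so 106 more Thursdays after the first → 107.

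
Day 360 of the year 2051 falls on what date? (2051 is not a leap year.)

2051-12-26

January has 31 days (360 − 31 = 329 remain).
February has 28 days (329 − 28 = 301 remain).
March has 31 days (301 − 31 = 270 remain).
April has 30 days (270 − 30 = 240 remain).
May has 31 days (240 − 31 = 209 remain).
June has 30 days (209 − 30 = 179 remain).
July has 31 days (179 − 31 = 148 remain).
August has 31 days (148 − 31 = 117 remain).
September has 30 days (117 − 30 = 87 remain).
October has 31 days (87 − 31 = 56 remain).
November has 30 days (56 − 30 = 26 remain).
26 into December → December 26.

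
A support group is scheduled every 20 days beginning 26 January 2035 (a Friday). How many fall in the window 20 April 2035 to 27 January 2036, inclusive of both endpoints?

14

Occurrences land 20·i days after 26 January 2035 for i = 0, 1, 2, …
20 April 2035 is 84 days after the start; 84 ÷ 20 = 4 remainder 4; since the remainder is 4, round up to i = 5. First occurrence in the window: #6 on 6 May 2035 (5×20 = 100 days in).
27 January 2036 is 366 days after the start; 366 ÷ 20 = 18 remainder 6. Last occurrence in the window: #19 on 21 January 2036.
Occurrences #6 through #19: 14 in total.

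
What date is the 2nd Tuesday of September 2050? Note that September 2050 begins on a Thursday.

September 2050 begins on a Thursday, so the first Tuesday is September 6 (5 days later).
The 2nd Tuesday is 1 weeks later: 6 + 7 = 13.

2050-09-13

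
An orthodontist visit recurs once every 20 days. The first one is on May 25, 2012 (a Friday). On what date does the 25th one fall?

The 25th occurrence is 24 intervals after the first: 24 × 20 = 480 days after May 25, 2012.
May has 31 days — 6 days to the end of May leaves 474.
From end of May to end of 2012 is 214 days (260 left).
Jan has 31 days (229 left).
Feb has 28 days (201 left).
Mar has 31 days (170 left).
Apr has 30 days (140 left).
May has 31 days (109 left).
Jun has 30 days (79 left).
Jul has 31 days (48 left).
Aug has 31 days (17 left).
17 days into Sep → Sep 17, 2013.

Sep 17, 2013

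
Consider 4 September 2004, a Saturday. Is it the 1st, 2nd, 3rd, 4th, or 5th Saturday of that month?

1st

Day 4 falls in week ⌈4/7⌉ of the month.
Days 1–7 hold the 1st Saturday, 8–14 the 2nd, 15–21 the 3rd, 22–28 the 4th, 29–31 the 5th.
4 is in the range for the 1st.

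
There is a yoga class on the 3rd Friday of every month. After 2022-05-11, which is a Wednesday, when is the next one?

May 2022 starts on a Sunday; its first Friday is the 6th, so the 3rd Friday is the 20th — 2022-05-20.
2022-05-20 is after 2022-05-11, so that is the next one.

2022-05-20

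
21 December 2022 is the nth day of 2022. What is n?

Days in months before December: 31 + 28 + 31 + 30 + 31 + 30 + 31 + 31 + 30 + 31 + 30 = 334.
Plus 21 days into December → day 355.

355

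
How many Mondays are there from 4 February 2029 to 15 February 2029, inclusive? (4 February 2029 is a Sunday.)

2

4 February 2029 is a Sunday; the first Monday on or after it is 5 February 2029 (1 day later).
From 5 February 2029 to 15 February 2029 is 15 − 5 = 10 days.
10 ÷ 7 = 1 full weeks with remainder 3, so 1 more Mondays after the first → 2.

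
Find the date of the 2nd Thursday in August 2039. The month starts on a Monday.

August 2039 begins on a Monday, so the first Thursday is August 4 (3 days later).
The 2nd Thursday is 1 weeks later: 4 + 7 = 11.

11 August 2039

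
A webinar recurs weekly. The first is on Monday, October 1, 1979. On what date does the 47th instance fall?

The 47th occurrence is 46 intervals after the first: 46 × 7 = 322 days after October 1, 1979.
October has 31 days — 30 days to the end of October leaves 292.
November has 30 days (262 left).
December has 31 days (231 left).
January has 31 days (200 left).
February has 29 days (171 left).
March has 31 days (140 left).
April has 30 days (110 left).
May has 31 days (79 left).
June has 30 days (49 left).
July has 31 days (18 left).
18 days into August → August 18, 1980.

August 18, 1980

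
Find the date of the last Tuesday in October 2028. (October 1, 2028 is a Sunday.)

October 2028 begins on a Sunday, so the first Tuesday is October 3 (2 days later).
October 2028 has 31 days. Adding weeks: 3, 10, 17, 24, 31 — the last one ≤ 31 is the 31st.

31 October 2028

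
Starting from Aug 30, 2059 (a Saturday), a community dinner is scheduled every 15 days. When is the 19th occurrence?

May 26, 2060

The 19th occurrence is 18 intervals after the first: 18 × 15 = 270 days after Aug 30, 2059.
Aug has 31 days — 1 day to the end of Aug leaves 269.
Sep has 30 days (239 left).
Oct has 31 days (208 left).
Nov has 30 days (178 left).
Dec has 31 days (147 left).
Jan has 31 days (116 left).
Feb has 29 days (87 left).
Mar has 31 days (56 left).
Apr has 30 days (26 left).
26 days into May → May 26, 2060.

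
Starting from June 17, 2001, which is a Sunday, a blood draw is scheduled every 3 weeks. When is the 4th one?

August 19, 2001

The 4th occurrence is 3 intervals after the first: 3 × 21 = 63 days after June 17, 2001.
June has 30 days — 13 days to the end of June leaves 50.
July has 31 days (19 left).
19 days into August → August 19, 2001.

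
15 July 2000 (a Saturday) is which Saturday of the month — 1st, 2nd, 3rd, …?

3rd

Day 15 falls in week ⌈15/7⌉ of the month.
Days 1–7 hold the 1st Saturday, 8–14 the 2nd, 15–21 the 3rd, 22–28 the 4th, 29–31 the 5th.
15 is in the range for the 3rd.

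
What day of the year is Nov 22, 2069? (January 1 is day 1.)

Days in months before Nov: 31 + 28 + 31 + 30 + 31 + 30 + 31 + 31 + 30 + 31 = 304.
Plus 22 days into Nov → day 326.

326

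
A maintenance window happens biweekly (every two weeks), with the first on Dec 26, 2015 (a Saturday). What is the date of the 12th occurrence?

The 12th occurrence is 11 intervals after the first: 11 × 14 = 154 days after Dec 26, 2015.
Dec has 31 days — 5 days to the end of Dec leaves 149.
Jan has 31 days (118 left).
Feb has 29 days (89 left).
Mar has 31 days (58 left).
Apr has 30 days (28 left).
28 days into May → May 28, 2016.

May 28, 2016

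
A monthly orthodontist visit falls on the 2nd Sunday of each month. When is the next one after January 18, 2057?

January 2057 starts on a Monday; its first Sunday is the 7th, so the 2nd Sunday is the 14th — January 14, 2057.
That is not after January 18, 2057, so look at February 2057.
February 2057 starts on a Thursday; its first Sunday is the 4th, so the 2nd Sunday is the 11th — February 11, 2057.

February 11, 2057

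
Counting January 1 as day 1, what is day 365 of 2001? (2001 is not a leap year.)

31 December 2001

January has 31 days (365 − 31 = 334 remain).
February has 28 days (334 − 28 = 306 remain).
March has 31 days (306 − 31 = 275 remain).
April has 30 days (275 − 30 = 245 remain).
May has 31 days (245 − 31 = 214 remain).
June has 30 days (214 − 30 = 184 remain).
July has 31 days (184 − 31 = 153 remain).
August has 31 days (153 − 31 = 122 remain).
September has 30 days (122 − 30 = 92 remain).
October has 31 days (92 − 31 = 61 remain).
November has 30 days (61 − 30 = 31 remain).
31 into December → December 31.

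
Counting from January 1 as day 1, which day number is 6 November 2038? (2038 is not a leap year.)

Days in months before November: 31 + 28 + 31 + 30 + 31 + 30 + 31 + 31 + 30 + 31 = 304.
Plus 6 days into November → day 310.

310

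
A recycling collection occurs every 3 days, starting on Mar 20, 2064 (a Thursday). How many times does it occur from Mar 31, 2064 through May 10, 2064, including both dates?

14

Occurrences land 3·i days after Mar 20, 2064 for i = 0, 1, 2, …
Mar 31, 2064 is 11 days after the start; 11 ÷ 3 = 3 remainder 2; since the remainder is 2, round up to i = 4. First occurrence in the window: #5 on Apr 1, 2064 (4×3 = 12 days in).
May 10, 2064 is 51 days after the start; 51 ÷ 3 = 17 remainder 0. Last occurrence in the window: #18 on May 10, 2064.
Occurrences #5 through #18: 14 in total.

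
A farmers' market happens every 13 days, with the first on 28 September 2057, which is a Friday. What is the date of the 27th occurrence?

1 September 2058

The 27th occurrence is 26 intervals after the first: 26 × 13 = 338 days after 28 September 2057.
September has 30 days — 2 days to the end of September leaves 336.
October has 31 days (305 left).
November has 30 days (275 left).
December has 31 days (244 left).
January has 31 days (213 left).
February has 28 days (185 left).
March has 31 days (154 left).
April has 30 days (124 left).
May has 31 days (93 left).
June has 30 days (63 left).
July has 31 days (32 left).
August has 31 days (1 left).
1 day into September → 1 September 2058.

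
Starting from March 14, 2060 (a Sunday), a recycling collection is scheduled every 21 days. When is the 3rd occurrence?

April 25, 2060

The 3rd occurrence is 2 intervals after the first: 2 × 21 = 42 days after March 14, 2060.
March has 31 days — 17 days to the end of March leaves 25.
25 days into April → April 25, 2060.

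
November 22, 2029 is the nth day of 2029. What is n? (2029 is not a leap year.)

Days in months before November: 31 + 28 + 31 + 30 + 31 + 30 + 31 + 31 + 30 + 31 = 304.
Plus 22 days into November → day 326.

326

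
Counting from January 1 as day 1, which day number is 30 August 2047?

242

Days in months before August: 31 + 28 + 31 + 30 + 31 + 30 + 31 = 212.
Plus 30 days into August → day 242.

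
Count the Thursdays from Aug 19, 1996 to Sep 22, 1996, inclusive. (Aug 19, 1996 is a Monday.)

5

Aug 19, 1996 is a Monday; the first Thursday on or after it is Aug 22, 1996 (3 days later).
From Aug 22, 1996 to Sep 22, 1996: 9 + 22 = 31 days (rest of Aug, Sep).
31 ÷ 7 = 4 full weeks with remainder 3, so 4 more Thursdays after the first → 5.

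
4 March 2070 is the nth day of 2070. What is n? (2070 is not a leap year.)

Days in months before March: 31 + 28 = 59.
Plus 4 days into March → day 63.

63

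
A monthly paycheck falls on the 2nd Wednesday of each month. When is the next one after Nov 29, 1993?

Dec 8, 1993

Nov 1993 starts on a Monday; its first Wednesday is the 3rd, so the 2nd Wednesday is the 10th — Nov 10, 1993.
That is not after Nov 29, 1993, so look at Dec 1993.
Dec 1993 starts on a Wednesday; its first Wednesday is the 1st, so the 2nd Wednesday is the 8th — Dec 8, 1993.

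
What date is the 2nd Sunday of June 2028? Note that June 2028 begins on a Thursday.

11 June 2028

June 2028 begins on a Thursday, so the first Sunday is June 4 (3 days later).
The 2nd Sunday is 1 weeks later: 4 + 7 = 11.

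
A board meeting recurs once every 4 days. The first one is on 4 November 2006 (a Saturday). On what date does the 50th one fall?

19 May 2007

The 50th occurrence is 49 intervals after the first: 49 × 4 = 196 days after 4 November 2006.
November has 30 days — 26 days to the end of November leaves 170.
December has 31 days (139 left).
January has 31 days (108 left).
February has 28 days (80 left).
March has 31 days (49 left).
April has 30 days (19 left).
19 days into May → 19 May 2007.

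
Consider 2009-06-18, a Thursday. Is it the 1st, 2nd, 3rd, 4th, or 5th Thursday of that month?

3rd

Day 18 falls in week ⌈18/7⌉ of the month.
Days 1–7 hold the 1st Thursday, 8–14 the 2nd, 15–21 the 3rd, 22–28 the 4th, 29–31 the 5th.
18 is in the range for the 3rd.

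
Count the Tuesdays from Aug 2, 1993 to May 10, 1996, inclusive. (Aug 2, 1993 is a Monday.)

145

Aug 2, 1993 is a Monday; the first Tuesday on or after it is Aug 3, 1993 (1 day later).
From Aug 3, 1993 to May 10, 1996: 150 + 365 + 365 + 131 = 1011 days (rest of 1993, 1994, 1995, to May 10, 1996 in 1996).
1011 ÷ 7 = 144 full weeks with remainder 3, so 144 more Tuesdays after the first → 145.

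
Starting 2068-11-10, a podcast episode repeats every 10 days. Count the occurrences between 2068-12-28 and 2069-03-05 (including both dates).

7

Occurrences land 10·i days after 2068-11-10 for i = 0, 1, 2, …
2068-12-28 is 48 days after the start; 48 ÷ 10 = 4 remainder 8; since the remainder is 8, round up to i = 5. First occurrence in the window: #6 on 2068-12-30 (5×10 = 50 days in).
2069-03-05 is 115 days after the start; 115 ÷ 10 = 11 remainder 5. Last occurrence in the window: #12 on 2069-02-28.
Occurrences #6 through #12: 7 in total.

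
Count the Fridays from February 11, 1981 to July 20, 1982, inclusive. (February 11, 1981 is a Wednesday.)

75

February 11, 1981 is a Wednesday; the first Friday on or after it is February 13, 1981 (2 days later).
From February 13, 1981 to July 20, 1982: 321 + 201 = 522 days (rest of 1981, to July 20, 1982 in 1982).
522 ÷ 7 = 74 full weeks with remainder 4, so 74 more Fridays after the first → 75.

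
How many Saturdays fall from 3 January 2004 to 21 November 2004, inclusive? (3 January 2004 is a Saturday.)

47

3 January 2004 is a Saturday; the first Saturday on or after it is 3 January 2004.
From 3 January 2004 to 21 November 2004: 28 + 29 + 31 + 30 + 31 + 30 + 31 + 31 + 30 + 31 + 21 = 323 days (rest of January, February, March, April, May, June, July, August, September, October, November).
323 ÷ 7 = 46 full weeks with remainder 1, so 46 more Saturdays after the first → 47.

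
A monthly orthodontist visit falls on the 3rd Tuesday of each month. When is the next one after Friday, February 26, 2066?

March 16, 2066

February 2066 starts on a Monday; its first Tuesday is the 2nd, so the 3rd Tuesday is the 16th — February 16, 2066.
That is not after February 26, 2066, so look at March 2066.
March 2066 starts on a Monday; its first Tuesday is the 2nd, so the 3rd Tuesday is the 16th — March 16, 2066.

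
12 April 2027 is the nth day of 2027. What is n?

102

Days in months before April: 31 + 28 + 31 = 90.
Plus 12 days into April → day 102.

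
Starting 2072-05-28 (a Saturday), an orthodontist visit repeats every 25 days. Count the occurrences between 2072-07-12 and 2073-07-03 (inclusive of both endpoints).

15

Occurrences land 25·i days after 2072-05-28 for i = 0, 1, 2, …
2072-07-12 is 45 days after the start; 45 ÷ 25 = 1 remainder 20; since the remainder is 20, round up to i = 2. First occurrence in the window: #3 on 2072-07-17 (2×25 = 50 days in).
2073-07-03 is 401 days after the start; 401 ÷ 25 = 16 remainder 1. Last occurrence in the window: #17 on 2073-07-02.
Occurrences #3 through #17: 15 in total.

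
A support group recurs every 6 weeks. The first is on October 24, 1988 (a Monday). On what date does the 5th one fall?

April 10, 1989

The 5th occurrence is 4 intervals after the first: 4 × 42 = 168 days after October 24, 1988.
October has 31 days — 7 days to the end of October leaves 161.
November has 30 days (131 left).
December has 31 days (100 left).
January has 31 days (69 left).
February has 28 days (41 left).
March has 31 days (10 left).
10 days into April → April 10, 1989.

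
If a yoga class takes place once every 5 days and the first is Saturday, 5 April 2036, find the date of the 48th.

The 48th occurrence is 47 intervals after the first: 47 × 5 = 235 days after 5 April 2036.
April has 30 days — 25 days to the end of April leaves 210.
May has 31 days (179 left).
June has 30 days (149 left).
July has 31 days (118 left).
August has 31 days (87 left).
September has 30 days (57 left).
October has 31 days (26 left).
26 days into November → 26 November 2036.

26 November 2036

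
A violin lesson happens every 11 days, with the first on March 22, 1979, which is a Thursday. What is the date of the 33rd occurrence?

The 33rd occurrence is 32 intervals after the first: 32 × 11 = 352 days after March 22, 1979.
March has 31 days — 9 days to the end of March leaves 343.
April has 30 days (313 left).
May has 31 days (282 left).
June has 30 days (252 left).
July has 31 days (221 left).
August has 31 days (190 left).
September has 30 days (160 left).
October has 31 days (129 left).
November has 30 days (99 left).
December has 31 days (68 left).
January has 31 days (37 left).
February has 29 days (8 left).
8 days into March → March 8, 1980.

March 8, 1980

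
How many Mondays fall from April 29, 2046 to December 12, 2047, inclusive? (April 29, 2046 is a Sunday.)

85

April 29, 2046 is a Sunday; the first Monday on or after it is April 30, 2046 (1 day later).
From April 30, 2046 to December 12, 2047: 245 + 346 = 591 days (rest of 2046, to December 12, 2047 in 2047).
591 ÷ 7 = 84 full weeks with remainder 3, so 84 more Mondays after the first → 85.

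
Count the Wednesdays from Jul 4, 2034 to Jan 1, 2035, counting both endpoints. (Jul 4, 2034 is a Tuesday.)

Jul 4, 2034 is a Tuesday; the first Wednesday on or after it is Jul 5, 2034 (1 day later).
From Jul 5, 2034 to Jan 1, 2035: 26 + 31 + 30 + 31 + 30 + 31 + 1 = 180 days (rest of Jul, Aug, Sep, Oct, Nov, Dec, Jan).
180 ÷ 7 = 25 full weeks with remainder 5, so 25 more Wednesdays after the first → 26.

26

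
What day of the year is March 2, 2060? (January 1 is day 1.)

62

Days in months before March: 31 + 29 = 60.
Plus 2 days into March → day 62.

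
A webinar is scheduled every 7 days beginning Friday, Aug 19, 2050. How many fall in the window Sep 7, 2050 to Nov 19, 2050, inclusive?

Occurrences land 7·i days after Aug 19, 2050 for i = 0, 1, 2, …
Sep 7, 2050 is 19 days after the start; 19 ÷ 7 = 2 remainder 5; since the remainder is 5, round up to i = 3. First occurrence in the window: #4 on Sep 9, 2050 (3×7 = 21 days in).
Nov 19, 2050 is 92 days after the start; 92 ÷ 7 = 13 remainder 1. Last occurrence in the window: #14 on Nov 18, 2050.
Occurrences #4 through #14: 11 in total.

11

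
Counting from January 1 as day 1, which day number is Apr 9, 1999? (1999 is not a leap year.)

99

Days in months before Apr: 31 + 28 + 31 = 90.
Plus 9 days into Apr → day 99.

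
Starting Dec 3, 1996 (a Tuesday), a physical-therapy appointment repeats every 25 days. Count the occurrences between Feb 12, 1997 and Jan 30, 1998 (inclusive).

Occurrences land 25·i days after Dec 3, 1996 for i = 0, 1, 2, …
Feb 12, 1997 is 71 days after the start; 71 ÷ 25 = 2 remainder 21; since the remainder is 21, round up to i = 3. First occurrence in the window: #4 on Feb 16, 1997 (3×25 = 75 days in).
Jan 30, 1998 is 423 days after the start; 423 ÷ 25 = 16 remainder 23. Last occurrence in the window: #17 on Jan 7, 1998.
Occurrences #4 through #17: 14 in total.

14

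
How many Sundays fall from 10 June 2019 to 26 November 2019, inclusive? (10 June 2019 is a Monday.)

24

10 June 2019 is a Monday; the first Sunday on or after it is 16 June 2019 (6 days later).
From 16 June 2019 to 26 November 2019: 14 + 31 + 31 + 30 + 31 + 26 = 163 days (rest of June, July, August, September, October, November).
163 ÷ 7 = 23 full weeks with remainder 2, so 23 more Sundays after the first → 24.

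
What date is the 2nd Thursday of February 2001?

2001-02-08

February 2001 begins on a Thursday, so the first Thursday is February 1.
The 2nd Thursday is 1 weeks later: 1 + 7 = 8.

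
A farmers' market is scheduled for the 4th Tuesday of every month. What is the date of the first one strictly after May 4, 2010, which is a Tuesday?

May 2010 starts on a Saturday; its first Tuesday is the 4th, so the 4th Tuesday is the 25th — May 25, 2010.
May 25, 2010 is after May 4, 2010, so that is the next one.

May 25, 2010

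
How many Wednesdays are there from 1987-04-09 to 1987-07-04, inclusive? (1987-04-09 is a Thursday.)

12

1987-04-09 is a Thursday; the first Wednesday on or after it is 1987-04-15 (6 days later).
From 1987-04-15 to 1987-07-04: 15 + 31 + 30 + 4 = 80 days (rest of April, May, June, July).
80 ÷ 7 = 11 full weeks with remainder 3, so 11 more Wednesdays after the first → 12.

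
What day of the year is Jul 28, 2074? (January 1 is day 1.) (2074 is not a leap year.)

209

Days in months before Jul: 31 + 28 + 31 + 30 + 31 + 30 = 181.
Plus 28 days into Jul → day 209.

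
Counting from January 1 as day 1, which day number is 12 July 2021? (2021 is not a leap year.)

Days in months before July: 31 + 28 + 31 + 30 + 31 + 30 = 181.
Plus 12 days into July → day 193.

193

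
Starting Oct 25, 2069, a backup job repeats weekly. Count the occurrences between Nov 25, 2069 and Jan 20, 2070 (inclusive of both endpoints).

Occurrences land 7·i days after Oct 25, 2069 for i = 0, 1, 2, …
Nov 25, 2069 is 31 days after the start; 31 ÷ 7 = 4 remainder 3; since the remainder is 3, round up to i = 5. First occurrence in the window: #6 on Nov 29, 2069 (5×7 = 35 days in).
Jan 20, 2070 is 87 days after the start; 87 ÷ 7 = 12 remainder 3. Last occurrence in the window: #13 on Jan 17, 2070.
Occurrences #6 through #13: 8 in total.

8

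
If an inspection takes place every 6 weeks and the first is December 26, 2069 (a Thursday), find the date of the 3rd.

The 3rd occurrence is 2 intervals after the first: 2 × 42 = 84 days after December 26, 2069.
December has 31 days — 5 days to the end of December leaves 79.
January has 31 days (48 left).
February has 28 days (20 left).
20 days into March → March 20, 2070.

March 20, 2070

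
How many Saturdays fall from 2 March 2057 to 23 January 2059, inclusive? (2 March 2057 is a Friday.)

2 March 2057 is a Friday; the first Saturday on or after it is 3 March 2057 (1 day later).
From 3 March 2057 to 23 January 2059: 303 + 365 + 23 = 691 days (rest of 2057, 2058, to 23 January 2059 in 2059).
691 ÷ 7 = 98 full weeks with remainder 5, so 98 more Saturdays after the first → 99.

99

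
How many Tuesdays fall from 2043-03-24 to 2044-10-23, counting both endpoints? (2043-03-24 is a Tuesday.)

2043-03-24 is a Tuesday; the first Tuesday on or after it is 2043-03-24.
From 2043-03-24 to 2044-10-23: 282 + 297 = 579 days (rest of 2043, to 2044-10-23 in 2044).
579 ÷ 7 = 82 full weeks with remainder 5, so 82 more Tuesdays after the first → 83.

83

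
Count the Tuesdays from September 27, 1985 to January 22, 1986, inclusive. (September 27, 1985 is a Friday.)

September 27, 1985 is a Friday; the first Tuesday on or after it is October 1, 1985 (4 days later).
From October 1, 1985 to January 22, 1986: 30 + 30 + 31 + 22 = 113 days (rest of October, November, December, January).
113 ÷ 7 = 16 full weeks with remainder 1, so 16 more Tuesdays after the first → 17.

17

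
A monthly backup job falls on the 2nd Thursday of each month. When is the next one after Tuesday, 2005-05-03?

May 2005 starts on a Sunday; its first Thursday is the 5th, so the 2nd Thursday is the 12th — 2005-05-12.
2005-05-12 is after 2005-05-03, so that is the next one.

2005-05-12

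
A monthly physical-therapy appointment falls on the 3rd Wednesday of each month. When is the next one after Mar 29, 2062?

Mar 2062 starts on a Wednesday; its first Wednesday is the 1st, so the 3rd Wednesday is the 15th — Mar 15, 2062.
That is not after Mar 29, 2062, so look at Apr 2062.
Apr 2062 starts on a Saturday; its first Wednesday is the 5th, so the 3rd Wednesday is the 19th — Apr 19, 2062.

Apr 19, 2062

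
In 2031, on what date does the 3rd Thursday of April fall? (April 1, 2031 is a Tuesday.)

2031-04-17

April 2031 begins on a Tuesday, so the first Thursday is April 3 (2 days later).
The 3rd Thursday is 2 weeks later: 3 + 14 = 17.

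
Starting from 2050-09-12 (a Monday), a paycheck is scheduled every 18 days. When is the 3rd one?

2050-10-18

The 3rd occurrence is 2 intervals after the first: 2 × 18 = 36 days after 2050-09-12.
September has 30 days — 18 days to the end of September leaves 18.
18 days into October → 2050-10-18.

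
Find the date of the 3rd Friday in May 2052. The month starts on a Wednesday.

2052-05-17

May 2052 begins on a Wednesday, so the first Friday is May 3 (2 days later).
The 3rd Friday is 2 weeks later: 3 + 14 = 17.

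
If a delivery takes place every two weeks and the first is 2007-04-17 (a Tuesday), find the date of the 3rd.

The 3rd occurrence is 2 intervals after the first: 2 × 14 = 28 days after 2007-04-17.
April has 30 days — 13 days to the end of April leaves 15.
15 days into May → 2007-05-15.

2007-05-15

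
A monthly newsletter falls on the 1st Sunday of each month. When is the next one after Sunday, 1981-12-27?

December 1981 starts on a Tuesday, so its 1st Sunday is 1981-12-06 (5 days in).
That is not after 1981-12-27, so look at January 1982.
January 1982 starts on a Friday, so its 1st Sunday is 1982-01-03 (2 days in).

1982-01-03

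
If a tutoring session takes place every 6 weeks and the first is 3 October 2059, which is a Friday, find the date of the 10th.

The 10th occurrence is 9 intervals after the first: 9 × 42 = 378 days after 3 October 2059.
October has 31 days — 28 days to the end of October leaves 350.
November has 30 days (320 left).
December has 31 days (289 left).
January has 31 days (258 left).
February has 29 days (229 left).
March has 31 days (198 left).
April has 30 days (168 left).
May has 31 days (137 left).
June has 30 days (107 left).
July has 31 days (76 left).
August has 31 days (45 left).
September has 30 days (15 left).
15 days into October → 15 October 2060.

15 October 2060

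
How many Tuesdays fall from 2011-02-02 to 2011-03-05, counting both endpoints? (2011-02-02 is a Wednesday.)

2011-02-02 is a Wednesday; the first Tuesday on or after it is 2011-02-08 (6 days later).
From 2011-02-08 to 2011-03-05: 20 + 5 = 25 days (rest of February, March).
25 ÷ 7 = 3 full weeks with remainder 4, so 3 more Tuesdays after the first → 4.

4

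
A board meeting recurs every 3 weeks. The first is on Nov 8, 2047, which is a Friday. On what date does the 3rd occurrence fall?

The 3rd occurrence is 2 intervals after the first: 2 × 21 = 42 days after Nov 8, 2047.
Nov has 30 days — 22 days to the end of Nov leaves 20.
20 days into Dec → Dec 20, 2047.

Dec 20, 2047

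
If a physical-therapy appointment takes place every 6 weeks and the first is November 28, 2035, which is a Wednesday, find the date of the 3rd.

The 3rd occurrence is 2 intervals after the first: 2 × 42 = 84 days after November 28, 2035.
November has 30 days — 2 days to the end of November leaves 82.
December has 31 days (51 left).
January has 31 days (20 left).
20 days into February → February 20, 2036.

February 20, 2036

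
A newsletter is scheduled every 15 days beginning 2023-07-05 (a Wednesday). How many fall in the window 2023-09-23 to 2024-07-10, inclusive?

Occurrences land 15·i days after 2023-07-05 for i = 0, 1, 2, …
2023-09-23 is 80 days after the start; 80 ÷ 15 = 5 remainder 5; since the remainder is 5, round up to i = 6. First occurrence in the window: #7 on 2023-10-03 (6×15 = 90 days in).
2024-07-10 is 371 days after the start; 371 ÷ 15 = 24 remainder 11. Last occurrence in the window: #25 on 2024-06-29.
Occurrences #7 through #25: 19 in total.

19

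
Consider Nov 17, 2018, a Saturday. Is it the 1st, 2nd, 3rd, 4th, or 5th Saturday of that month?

Day 17 falls in week ⌈17/7⌉ of the month.
Days 1–7 hold the 1st Saturday, 8–14 the 2nd, 15–21 the 3rd, 22–28 the 4th, 29–31 the 5th.
17 is in the range for the 3rd.

3rd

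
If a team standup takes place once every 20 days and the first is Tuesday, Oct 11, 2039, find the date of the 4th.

Dec 10, 2039

The 4th occurrence is 3 intervals after the first: 3 × 20 = 60 days after Oct 11, 2039.
Oct has 31 days — 20 days to the end of Oct leaves 40.
Nov has 30 days (10 left).
10 days into Dec → Dec 10, 2039.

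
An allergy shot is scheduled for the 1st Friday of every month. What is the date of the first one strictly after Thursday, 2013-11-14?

2013-12-06

November 2013 starts on a Friday, so its 1st Friday is 2013-11-01.
That is not after 2013-11-14, so look at December 2013.
December 2013 starts on a Sunday, so its 1st Friday is 2013-12-06 (5 days in).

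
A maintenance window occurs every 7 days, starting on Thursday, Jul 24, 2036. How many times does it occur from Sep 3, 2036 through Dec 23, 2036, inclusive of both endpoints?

Occurrences land 7·i days after Jul 24, 2036 for i = 0, 1, 2, …
Sep 3, 2036 is 41 days after the start; 41 ÷ 7 = 5 remainder 6; since the remainder is 6, round up to i = 6. First occurrence in the window: #7 on Sep 4, 2036 (6×7 = 42 days in).
Dec 23, 2036 is 152 days after the start; 152 ÷ 7 = 21 remainder 5. Last occurrence in the window: #22 on Dec 18, 2036.
Occurrences #7 through #22: 16 in total.

16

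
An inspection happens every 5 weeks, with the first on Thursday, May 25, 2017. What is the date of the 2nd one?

The 2nd occurrence is 1 interval after the first: 1 × 35 = 35 days after May 25, 2017.
May has 31 days — 6 days to the end of May leaves 29.
29 days into June → June 29, 2017.

June 29, 2017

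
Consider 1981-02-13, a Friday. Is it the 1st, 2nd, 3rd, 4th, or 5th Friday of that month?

2nd

Day 13 falls in week ⌈13/7⌉ of the month.
Days 1–7 hold the 1st Friday, 8–14 the 2nd, 15–21 the 3rd, 22–28 the 4th, 29–31 the 5th.
13 is in the range for the 2nd.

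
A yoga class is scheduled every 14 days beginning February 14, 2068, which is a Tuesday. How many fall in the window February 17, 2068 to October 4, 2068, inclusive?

16

Occurrences land 14·i days after February 14, 2068 for i = 0, 1, 2, …
February 17, 2068 is 3 days after the start; 3 ÷ 14 = 0 remainder 3; since the remainder is 3, round up to i = 1. First occurrence in the window: #2 on February 28, 2068 (1×14 = 14 days in).
October 4, 2068 is 233 days after the start; 233 ÷ 14 = 16 remainder 9. Last occurrence in the window: #17 on September 25, 2068.
Occurrences #2 through #17: 16 in total.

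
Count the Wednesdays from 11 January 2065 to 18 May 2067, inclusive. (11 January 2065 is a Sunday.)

123

11 January 2065 is a Sunday; the first Wednesday on or after it is 14 January 2065 (3 days later).
From 14 January 2065 to 18 May 2067: 351 + 365 + 138 = 854 days (rest of 2065, 2066, to 18 May 2067 in 2067).
854 ÷ 7 = 122 full weeks with remainder 0, so 122 more Wednesdays after the first → 123.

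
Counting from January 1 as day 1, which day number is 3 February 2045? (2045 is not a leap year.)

Days in months before February: 31 = 31.
Plus 3 days into February → day 34.

34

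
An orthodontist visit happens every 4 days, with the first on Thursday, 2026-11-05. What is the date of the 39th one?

The 39th occurrence is 38 intervals after the first: 38 × 4 = 152 days after 2026-11-05.
November has 30 days — 25 days to the end of November leaves 127.
December has 31 days (96 left).
January has 31 days (65 left).
February has 28 days (37 left).
March has 31 days (6 left).
6 days into April → 2027-04-06.

2027-04-06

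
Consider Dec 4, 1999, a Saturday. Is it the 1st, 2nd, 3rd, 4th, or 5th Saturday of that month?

1st

Day 4 falls in week ⌈4/7⌉ of the month.
Days 1–7 hold the 1st Saturday, 8–14 the 2nd, 15–21 the 3rd, 22–28 the 4th, 29–31 the 5th.
4 is in the range for the 1st.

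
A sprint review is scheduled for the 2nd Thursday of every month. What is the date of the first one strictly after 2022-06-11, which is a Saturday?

June 2022 starts on a Wednesday; its first Thursday is the 2nd, so the 2nd Thursday is the 9th — 2022-06-09.
That is not after 2022-06-11, so look at July 2022.
July 2022 starts on a Friday; its first Thursday is the 7th, so the 2nd Thursday is the 14th — 2022-07-14.

2022-07-14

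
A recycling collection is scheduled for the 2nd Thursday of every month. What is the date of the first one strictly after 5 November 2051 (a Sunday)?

9 November 2051

November 2051 starts on a Wednesday; its first Thursday is the 2nd, so the 2nd Thursday is the 9th — 9 November 2051.
9 November 2051 is after 5 November 2051, so that is the next one.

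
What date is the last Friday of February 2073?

February 2073 begins on a Wednesday, so the first Friday is February 3 (2 days later).
February 2073 has 28 days. Adding weeks: 3, 10, 17, 24 — the last one ≤ 28 is the 24th.

24 February 2073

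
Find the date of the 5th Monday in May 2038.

The first Monday of May 2038 is May 3.
The 5th Monday is 4 weeks later: 3 + 28 = 31.

May 31, 2038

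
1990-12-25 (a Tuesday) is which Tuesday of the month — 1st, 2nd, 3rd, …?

4th

Day 25 falls in week ⌈25/7⌉ of the month.
Days 1–7 hold the 1st Tuesday, 8–14 the 2nd, 15–21 the 3rd, 22–28 the 4th, 29–31 the 5th.
25 is in the range for the 4th.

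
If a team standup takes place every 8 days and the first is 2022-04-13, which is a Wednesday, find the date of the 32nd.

The 32nd occurrence is 31 intervals after the first: 31 × 8 = 248 days after 2022-04-13.
April has 30 days — 17 days to the end of April leaves 231.
May has 31 days (200 left).
June has 30 days (170 left).
July has 31 days (139 left).
August has 31 days (108 left).
September has 30 days (78 left).
October has 31 days (47 left).
November has 30 days (17 left).
17 days into December → 2022-12-17.

2022-12-17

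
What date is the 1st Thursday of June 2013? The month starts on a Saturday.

June 2013 begins on a Saturday, so the first Thursday is June 6 (5 days later).

2013-06-06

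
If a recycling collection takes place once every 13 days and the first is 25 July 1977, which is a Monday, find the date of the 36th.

The 36th occurrence is 35 intervals after the first: 35 × 13 = 455 days after 25 July 1977.
July has 31 days — 6 days to the end of July leaves 449.
From end of July to end of 1977 is 153 days (296 left).
January has 31 days (265 left).
February has 28 days (237 left).
March has 31 days (206 left).
April has 30 days (176 left).
May has 31 days (145 left).
June has 30 days (115 left).
July has 31 days (84 left).
August has 31 days (53 left).
September has 30 days (23 left).
23 days into October → 23 October 1978.

23 October 1978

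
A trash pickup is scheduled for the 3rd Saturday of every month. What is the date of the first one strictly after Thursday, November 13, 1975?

November 1975 starts on a Saturday; its first Saturday is the 1st, so the 3rd Saturday is the 15th — November 15, 1975.
November 15, 1975 is after November 13, 1975, so that is the next one.

November 15, 1975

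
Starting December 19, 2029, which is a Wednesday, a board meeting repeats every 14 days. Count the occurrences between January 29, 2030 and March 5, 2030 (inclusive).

3

Occurrences land 14·i days after December 19, 2029 for i = 0, 1, 2, …
January 29, 2030 is 41 days after the start; 41 ÷ 14 = 2 remainder 13; since the remainder is 13, round up to i = 3. First occurrence in the window: #4 on January 30, 2030 (3×14 = 42 days in).
March 5, 2030 is 76 days after the start; 76 ÷ 14 = 5 remainder 6. Last occurrence in the window: #6 on February 27, 2030.
Occurrences #4 through #6: 3 in total.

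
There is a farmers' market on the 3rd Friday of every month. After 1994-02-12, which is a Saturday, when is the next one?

February 1994 starts on a Tuesday; its first Friday is the 4th, so the 3rd Friday is the 18th — 1994-02-18.
1994-02-18 is after 1994-02-12, so that is the next one.

1994-02-18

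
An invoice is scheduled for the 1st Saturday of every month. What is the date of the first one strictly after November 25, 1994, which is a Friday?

December 3, 1994

November 1994 starts on a Tuesday, so its 1st Saturday is November 5, 1994 (4 days in).
That is not after November 25, 1994, so look at December 1994.
December 1994 starts on a Thursday, so its 1st Saturday is December 3, 1994 (2 days in).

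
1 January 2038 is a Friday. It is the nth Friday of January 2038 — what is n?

1st

Day 1 falls in week ⌈1/7⌉ of the month.
Days 1–7 hold the 1st Friday, 8–14 the 2nd, 15–21 the 3rd, 22–28 the 4th, 29–31 the 5th.
1 is in the range for the 1st.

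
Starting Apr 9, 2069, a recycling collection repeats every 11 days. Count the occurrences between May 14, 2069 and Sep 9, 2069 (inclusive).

10

Occurrences land 11·i days after Apr 9, 2069 for i = 0, 1, 2, …
May 14, 2069 is 35 days after the start; 35 ÷ 11 = 3 remainder 2; since the remainder is 2, round up to i = 4. First occurrence in the window: #5 on May 23, 2069 (4×11 = 44 days in).
Sep 9, 2069 is 153 days after the start; 153 ÷ 11 = 13 remainder 10. Last occurrence in the window: #14 on Aug 30, 2069.
Occurrences #5 through #14: 10 in total.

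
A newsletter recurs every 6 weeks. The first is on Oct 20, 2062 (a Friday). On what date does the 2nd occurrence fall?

The 2nd occurrence is 1 interval after the first: 1 × 42 = 42 days after Oct 20, 2062.
Oct has 31 days — 11 days to the end of Oct leaves 31.
Nov has 30 days (1 left).
1 day into Dec → Dec 1, 2062.

Dec 1, 2062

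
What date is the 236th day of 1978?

August 24, 1978

January has 31 days (236 − 31 = 205 remain).
February has 28 days (205 − 28 = 177 remain).
March has 31 days (177 − 31 = 146 remain).
April has 30 days (146 − 30 = 116 remain).
May has 31 days (116 − 31 = 85 remain).
June has 30 days (85 − 30 = 55 remain).
July has 31 days (55 − 31 = 24 remain).
24 into August → August 24.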